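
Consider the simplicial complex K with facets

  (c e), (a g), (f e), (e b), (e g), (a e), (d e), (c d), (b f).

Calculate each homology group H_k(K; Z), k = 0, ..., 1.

Take the total order a < b < c < d < e < f < g on the vertex set. Then K (dimension 1) consists of the simplices:

  0-simplices (7): a, b, c, d, e, f, g
  1-simplices (9): ae, ag, be, bf, cd, ce, de, ef, eg

so the chain groups are C_0 ≅ Z^7, C_1 ≅ Z^9.

Boundary ∂_1: C_1 → C_0 sends each edge [p,q] (with p < q) to q − p.
The 7×9 boundary matrix has rank 6 and Smith normal form diag(1,1,1,1,1,1).

Reading off H_k = ker ∂_k / im ∂_{k+1}:

  H_0: rank C_0 − rank ∂_1 = 7 − 6 = 1, and the invariant factors of ∂_1 are all 1, so H_0 = Z.
  H_1: rank ker ∂_1 − rank ∂_2 = (9 − 6) − 0 = 3, and there is no ∂_2, so H_1 = Z^3.

As a check, the Euler characteristic is 7 − 9 = -2, which agrees with 1 − 3 = -2.

H_0 = Z,  H_1 = Z^3.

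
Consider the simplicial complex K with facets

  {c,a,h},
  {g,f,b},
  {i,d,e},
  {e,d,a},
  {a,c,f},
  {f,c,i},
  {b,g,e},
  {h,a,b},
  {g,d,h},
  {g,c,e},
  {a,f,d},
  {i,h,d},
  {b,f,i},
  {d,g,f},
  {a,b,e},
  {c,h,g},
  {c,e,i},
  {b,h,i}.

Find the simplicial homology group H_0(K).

H_0 ≅ Z.

Take the total order a < b < c < d < e < f < g < h < i on the vertex set. Then K (dimension 2) consists of the simplices:

  0-simplices (9): a, b, c, d, e, f, g, h, i
  1-simplices (27): ab, ac, ad, ae, af, ah, be, bf, bg, bh, bi, ce, cf, cg, ch, ci, de, df, dg, dh, di, eg, ei, fg, fi, gh, hi
  2-simplices (18): abe, abh, acf, ach, ade, adf, beg, bfg, bfi, bhi, ceg, cei, cfi, cgh, dei, dfg, dgh, dhi

so the chain groups are C_0 ≅ Z^9, C_1 ≅ Z^27, C_2 ≅ Z^18.

∂_1: C_1 → C_0 is given by ∂[p,q] = [q] − [p].
As a 9×27 matrix over Z this has rank 8, with invariant factors (1,1,1,1,1,1,1,1).

Boundary ∂_2: C_2 → C_1 sends each 2-simplex [p,q,r] to [q,r] − [p,r] + [p,q]. For instance
  ∂abe = be − ae + ab,
  ∂bfi = fi − bi + bf.
The resulting 27×18 matrix has rank 17, and its Smith normal form has invariant factors (1,1,1,1,1,1,1,1,1,1,1,1,1,1,1,1,1).

From H_k ≅ ker(∂_k) / im(∂_{k+1}) we obtain:

  H_0: rank C_0 − rank ∂_1 = 9 − 8 = 1, and the invariant factors of ∂_1 are all 1, so H_0 ≅ Z.

(K is a triangulation of the torus T^2.)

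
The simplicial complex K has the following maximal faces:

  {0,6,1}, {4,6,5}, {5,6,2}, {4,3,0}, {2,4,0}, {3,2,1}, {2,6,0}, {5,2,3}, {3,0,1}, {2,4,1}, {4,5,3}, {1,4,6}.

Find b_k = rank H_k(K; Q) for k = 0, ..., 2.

Fix the vertex order 0 < 1 < 2 < 3 < 4 < 5 < 6 and write every simplex with vertices in increasing order. Then dim K = 2 and the simplices of K are:

  0-simplices (7): [0], [1], [2], [3], [4], [5], [6]
  1-simplices (18): [0,1], [0,2], [0,3], [0,4], [0,6], [1,2], [1,3], [1,4], [1,6], [2,3], [2,4], [2,5], [2,6], [3,4], [3,5], [4,5], [4,6], [5,6]
  2-simplices (12): [0,1,3], [0,1,6], [0,2,4], [0,2,6], [0,3,4], [1,2,3], [1,2,4], [1,4,6], [2,3,5], [2,5,6], [3,4,5], [4,5,6]

Hence C_0 ≅ Z^7, C_1 ≅ Z^18, C_2 ≅ Z^12.

The boundary map ∂_1: C_1 → C_0 maps an edge to its endpoints' difference, ∂[p,q] = q − p. For instance
  ∂[1,2] = [2] − [1].
As a 7×18 matrix over Z this has rank 6, with invariant factors (1,1,1,1,1,1).

∂_2: C_2 → C_1 sends each 2-simplex [p,q,r] to [q,r] − [p,r] + [p,q]. For instance
  ∂[0,1,6] = [1,6] − [0,6] + [0,1],
  ∂[1,2,4] = [2,4] − [1,4] + [1,2].
The resulting 18×12 matrix has rank 12, and its Smith normal form has invariant factors (1,1,1,1,1,1,1,1,1,1,1,2).

Now H_k = ker ∂_k / im ∂_{k+1}, so:

  H_0: rank C_0 − rank ∂_1 = 7 − 6 = 1, and the invariant factors of ∂_1 are all 1, so H_0 ≅ Z.
  H_1: rank ker ∂_1 − rank ∂_2 = (18 − 6) − 12 = 0, and ∂_2 has invariant factor 2 > 1, so H_1 ≅ Z/2.
  H_2: rank ker ∂_2 − rank ∂_3 = (12 − 12) − 0 = 0, and there is no ∂_3, so H_2 ≅ 0.

(K is a triangulation of the real projective plane RP^2.)

Hence the Betti numbers are b_0 = 1, b_1 = 0, b_2 = 0.

b_0 = 1, b_1 = 0, b_2 = 0.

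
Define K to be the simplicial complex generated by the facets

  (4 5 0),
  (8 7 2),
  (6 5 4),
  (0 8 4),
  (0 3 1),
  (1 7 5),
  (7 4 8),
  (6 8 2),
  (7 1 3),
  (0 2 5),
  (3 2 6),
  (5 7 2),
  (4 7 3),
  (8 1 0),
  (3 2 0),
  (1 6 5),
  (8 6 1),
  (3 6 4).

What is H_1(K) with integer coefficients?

H_1 ≅ Z^2.

Fix the vertex order 0 < 1 < 2 < 3 < 4 < 5 < 6 < 7 < 8 and write every simplex with vertices in increasing order. Then dim K = 2 and the simplices of K are:

  0-simplices (9): [0], [1], [2], [3], [4], [5], [6], [7], [8]
  1-simplices (27): (27 of them)
  2-simplices (18): [0,1,3], [0,1,8], [0,2,3], [0,2,5], [0,4,5], [0,4,8], [1,3,7], [1,5,6], [1,5,7], [1,6,8], [2,3,6], [2,5,7], [2,6,8], [2,7,8], [3,4,6], [3,4,7], [4,5,6], [4,7,8]

so the chain groups are C_0 ≅ Z^9, C_1 ≅ Z^27, C_2 ≅ Z^18.

The boundary map ∂_1: C_1 → C_0 is given by ∂[p,q] = [q] − [p].
The 9×27 boundary matrix has rank 8 and Smith normal form diag(1,1,1,1,1,1,1,1).

∂_2: C_2 → C_1 maps a triangle to the signed sum of its edges. For instance
  ∂[2,3,6] = [3,6] − [2,6] + [2,3],
  ∂[1,5,7] = [5,7] − [1,7] + [1,5].
As a 27×18 matrix over Z this has rank 17, with invariant factors (1,1,1,1,1,1,1,1,1,1,1,1,1,1,1,1,1).

Reading off H_k = ker ∂_k / im ∂_{k+1}:

  H_1: rank ker ∂_1 − rank ∂_2 = (27 − 8) − 17 = 2, and the invariant factors of ∂_2 are all 1, so H_1 = Z^2.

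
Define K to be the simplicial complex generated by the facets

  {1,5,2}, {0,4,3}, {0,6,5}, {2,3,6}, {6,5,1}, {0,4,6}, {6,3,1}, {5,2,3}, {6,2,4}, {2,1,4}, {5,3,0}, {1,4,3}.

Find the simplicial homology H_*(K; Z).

We work with the vertex ordering 0 < 1 < 2 < 3 < 4 < 5 < 6. The simplices of K, each written with vertices in increasing order, are:

  0-simplices (7): [0], [1], [2], [3], [4], [5], [6]
  1-simplices (18): [0,3], [0,4], [0,5], [0,6], [1,2], [1,3], [1,4], [1,5], [1,6], [2,3], [2,4], [2,5], [2,6], [3,4], [3,5], [3,6], [4,6], [5,6]
  2-simplices (12): [0,3,4], [0,3,5], [0,4,6], [0,5,6], [1,2,4], [1,2,5], [1,3,4], [1,3,6], [1,5,6], [2,3,5], [2,3,6], [2,4,6]

Hence C_0 ≅ Z^7, C_1 ≅ Z^18, C_2 ≅ Z^12.

Boundary ∂_1: C_1 → C_0 sends each edge [p,q] (with p < q) to q − p.
The resulting 7×18 matrix has rank 6, and its Smith normal form has invariant factors (1,1,1,1,1,1).

∂_2: C_2 → C_1 sends each 2-simplex [p,q,r] to [q,r] − [p,r] + [p,q]. For instance
  ∂[0,3,5] = [3,5] − [0,5] + [0,3],
  ∂[0,4,6] = [4,6] − [0,6] + [0,4].
This gives a 18×12 integer matrix of rank 12; reducing to Smith normal form yields diagonal entries (1,1,1,1,1,1,1,1,1,1,1,2).

Computing H_k = (kernel of ∂_k) / (image of ∂_{k+1}):

  H_0: rank C_0 − rank ∂_1 = 7 − 6 = 1, and the invariant factors of ∂_1 are all 1, so H_0 ≅ Z.
  H_1: rank ker ∂_1 − rank ∂_2 = (18 − 6) − 12 = 0, and ∂_2 has invariant factor 2 > 1, so H_1 ≅ Z/2.
  H_2: rank ker ∂_2 − rank ∂_3 = (12 − 12) − 0 = 0, and there is no ∂_3, so H_2 ≅ 0.

As a check, the Euler characteristic is 7 − 18 + 12 = 1, which agrees with 1 − 0 + 0 = 1.

H_0 ≅ Z,  H_1 ≅ Z/2,  H_2 = 0.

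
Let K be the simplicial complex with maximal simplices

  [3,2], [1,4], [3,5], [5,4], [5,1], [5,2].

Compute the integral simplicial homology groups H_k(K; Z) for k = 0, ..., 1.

H_0 ≅ Z,  H_1 ≅ Z^2.

Order the vertices as 1 < 2 < 3 < 4 < 5. Listing each simplex with vertices in this order, K has dimension 1 with simplices:

  0-simplices (5): [1], [2], [3], [4], [5]
  1-simplices (6): [1,4], [1,5], [2,3], [2,5], [3,5], [4,5]

giving chain groups C_0 ≅ Z^5, C_1 ≅ Z^6.

∂_1: C_1 → C_0 is given by ∂[p,q] = [q] − [p]. For instance
  ∂[2,3] = [3] − [2].
The resulting 5×6 matrix has rank 4, and its Smith normal form has invariant factors (1,1,1,1).

From H_k ≅ ker(∂_k) / im(∂_{k+1}) we obtain:

  H_0: rank C_0 − rank ∂_1 = 5 − 4 = 1, and the invariant factors of ∂_1 are all 1, so H_0 ≅ Z.
  H_1: rank ker ∂_1 − rank ∂_2 = (6 − 4) − 0 = 2, and there is no ∂_2, so H_1 ≅ Z^2.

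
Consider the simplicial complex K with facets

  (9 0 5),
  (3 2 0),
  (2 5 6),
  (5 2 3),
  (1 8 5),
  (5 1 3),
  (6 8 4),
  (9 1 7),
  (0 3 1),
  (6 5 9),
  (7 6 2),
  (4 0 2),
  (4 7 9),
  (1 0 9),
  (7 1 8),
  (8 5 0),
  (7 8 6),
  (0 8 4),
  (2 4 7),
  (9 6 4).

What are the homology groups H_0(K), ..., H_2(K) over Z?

H_0 ≅ Z,  H_1 ≅ Z ⊕ Z_2,  H_2 = 0.

Fix the vertex order 0 < 1 < 2 < 3 < 4 < 5 < 6 < 7 < 8 < 9 and write every simplex with vertices in increasing order. Then dim K = 2 and the simplices of K are:

  0-simplices (10): [0], [1], [2], [3], [4], [5], [6], [7], [8], [9]
  1-simplices (30): (30 of them)
  2-simplices (20): (20 of them)

Hence C_0 ≅ Z^10, C_1 ≅ Z^30, C_2 ≅ Z^20.

Boundary ∂_1: C_1 → C_0 maps an edge to its endpoints' difference, ∂[p,q] = q − p.
As a 10×30 matrix over Z this has rank 9, with invariant factors (1,1,1,1,1,1,1,1,1).

Boundary ∂_2: C_2 → C_1 acts by ∂[p,q,r] = [q,r] − [p,r] + [p,q]. For instance
  ∂[2,3,5] = [3,5] − [2,5] + [2,3],
  ∂[0,5,8] = [5,8] − [0,8] + [0,5].
The resulting 30×20 matrix has rank 20, and its Smith normal form has invariant factors (1,1,1,1,1,1,1,1,1,1,1,1,1,1,1,1,1,1,1,2).

Computing H_k = (kernel of ∂_k) / (image of ∂_{k+1}):

  H_0: rank C_0 − rank ∂_1 = 10 − 9 = 1, and the invariant factors of ∂_1 are all 1, so H_0 = Z.
  H_1: rank ker ∂_1 − rank ∂_2 = (30 − 9) − 20 = 1, and ∂_2 has invariant factor 2 > 1, so H_1 = Z ⊕ Z_2.
  H_2: rank ker ∂_2 − rank ∂_3 = (20 − 20) − 0 = 0, and there is no ∂_3, so H_2 = 0.

As a check, the Euler characteristic is 10 − 30 + 20 = 0, which agrees with 1 − 1 + 0 = 0.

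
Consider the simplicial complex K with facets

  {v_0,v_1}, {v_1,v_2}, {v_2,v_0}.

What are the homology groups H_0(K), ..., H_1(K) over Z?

We work with the vertex ordering v_0 < v_1 < v_2. The simplices of K, each written with vertices in increasing order, are:

  0-simplices (3): [v_0], [v_1], [v_2]
  1-simplices (3): [v_0,v_1], [v_0,v_2], [v_1,v_2]

giving chain groups C_0 ≅ Z^3, C_1 ≅ Z^3.

Boundary ∂_1: C_1 → C_0 maps an edge to its endpoints' difference, ∂[p,q] = q − p. For instance
  ∂[v_0,v_2] = [v_2] − [v_0].
This gives a 3×3 integer matrix of rank 2; reducing to Smith normal form yields diagonal entries (1,1).

Now H_k = ker ∂_k / im ∂_{k+1}, so:

  H_0: rank C_0 − rank ∂_1 = 3 − 2 = 1, and the invariant factors of ∂_1 are all 1, so H_0 = Z.
  H_1: rank ker ∂_1 − rank ∂_2 = (3 − 2) − 0 = 1, and there is no ∂_2, so H_1 = Z.

As a check, the Euler characteristic is 3 − 3 = 0, which agrees with 1 − 1 = 0.
(K is a triangulation of the circle S^1.)

H_0 = Z,  H_1 = Z.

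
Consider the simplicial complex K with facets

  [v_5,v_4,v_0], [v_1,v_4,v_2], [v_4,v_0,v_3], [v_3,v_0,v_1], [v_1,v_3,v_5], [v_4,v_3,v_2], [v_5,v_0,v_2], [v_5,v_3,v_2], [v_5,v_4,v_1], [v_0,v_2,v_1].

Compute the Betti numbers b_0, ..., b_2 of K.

Order the vertices as v_0 < v_1 < v_2 < v_3 < v_4 < v_5. Listing each simplex with vertices in this order, K has dimension 2 with simplices:

  0-simplices (6): [v_0], [v_1], [v_2], [v_3], [v_4], [v_5]
  1-simplices (15): (15 of them)
  2-simplices (10): [v_0,v_1,v_2], [v_0,v_1,v_3], [v_0,v_2,v_5], [v_0,v_3,v_4], [v_0,v_4,v_5], [v_1,v_2,v_4], [v_1,v_3,v_5], [v_1,v_4,v_5], [v_2,v_3,v_4], [v_2,v_3,v_5]

giving chain groups C_0 ≅ Z^6, C_1 ≅ Z^15, C_2 ≅ Z^10.

Boundary ∂_1: C_1 → C_0 is given by ∂[p,q] = [q] − [p].
This gives a 6×15 integer matrix of rank 5; reducing to Smith normal form yields diagonal entries (1,1,1,1,1).

∂_2: C_2 → C_1 acts by ∂[p,q,r] = [q,r] − [p,r] + [p,q]. For instance
  ∂[v_0,v_1,v_3] = [v_1,v_3] − [v_0,v_3] + [v_0,v_1],
  ∂[v_1,v_3,v_5] = [v_3,v_5] − [v_1,v_5] + [v_1,v_3].
The resulting 15×10 matrix has rank 10, and its Smith normal form has invariant factors (1,1,1,1,1,1,1,1,1,2).

From H_k ≅ ker(∂_k) / im(∂_{k+1}) we obtain:

  H_0: rank C_0 − rank ∂_1 = 6 − 5 = 1, and the invariant factors of ∂_1 are all 1, so H_0 ≅ Z.
  H_1: rank ker ∂_1 − rank ∂_2 = (15 − 5) − 10 = 0, and ∂_2 has invariant factor 2 > 1, so H_1 ≅ Z/2Z.
  H_2: rank ker ∂_2 − rank ∂_3 = (10 − 10) − 0 = 0, and there is no ∂_3, so H_2 ≅ 0.

(K is a triangulation of the real projective plane RP^2.)

Hence the Betti numbers are b_0 = 1, b_1 = 0, b_2 = 0.

b_0 = 1, b_1 = 0, b_2 = 0.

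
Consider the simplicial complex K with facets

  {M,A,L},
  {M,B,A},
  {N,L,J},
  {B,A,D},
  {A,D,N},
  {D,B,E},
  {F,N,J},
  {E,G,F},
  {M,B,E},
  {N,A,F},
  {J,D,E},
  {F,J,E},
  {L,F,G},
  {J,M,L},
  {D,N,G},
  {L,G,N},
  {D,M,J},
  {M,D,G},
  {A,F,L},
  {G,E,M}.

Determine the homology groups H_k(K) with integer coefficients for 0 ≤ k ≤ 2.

K has 10 vertices, 30 edges, 20 triangles.
rank ∂_0 = 0, rank ∂_1 = 9 ⇒ b_0 = 10 − 0 − 9 = 1; all invariant factors of ∂_1 are 1 so no torsion. So H_0 = Z.
rank ∂_1 = 9, rank ∂_2 = 20 ⇒ b_1 = 30 − 9 − 20 = 1; ∂_2 has invariant factor(s) [2] giving torsion. So H_1 = Z ⊕ Z/2Z.
rank ∂_2 = 20, rank ∂_3 = 0 ⇒ b_2 = 20 − 20 − 0 = 0. So H_2 = 0.

H_0 ≅ Z,  H_1 ≅ Z ⊕ Z/2Z,  H_2 = 0.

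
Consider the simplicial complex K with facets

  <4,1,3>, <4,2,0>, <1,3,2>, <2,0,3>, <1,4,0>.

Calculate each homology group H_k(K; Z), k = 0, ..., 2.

H_0 = Z,  H_1 = Z,  H_2 = 0.

K has 5 vertices, 10 edges, 5 triangles.
rank ∂_0 = 0, rank ∂_1 = 4 ⇒ b_0 = 5 − 0 − 4 = 1; all invariant factors of ∂_1 are 1 so no torsion. So H_0 ≅ Z.
rank ∂_1 = 4, rank ∂_2 = 5 ⇒ b_1 = 10 − 4 − 5 = 1; all invariant factors of ∂_2 are 1 so no torsion. So H_1 ≅ Z.
rank ∂_2 = 5, rank ∂_3 = 0 ⇒ b_2 = 5 − 5 − 0 = 0. So H_2 ≅ 0.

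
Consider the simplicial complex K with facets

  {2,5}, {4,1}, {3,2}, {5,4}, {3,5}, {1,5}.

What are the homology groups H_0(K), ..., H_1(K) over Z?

Order the vertices as 1 < 2 < 3 < 4 < 5. Listing each simplex with vertices in this order, K has dimension 1 with simplices:

  0-simplices (5): [1], [2], [3], [4], [5]
  1-simplices (6): [1,4], [1,5], [2,3], [2,5], [3,5], [4,5]

Hence C_0 ≅ Z^5, C_1 ≅ Z^6.

The boundary map ∂_1: C_1 → C_0 maps an edge to its endpoints' difference, ∂[p,q] = q − p.
As a 5×6 matrix over Z this has rank 4, with invariant factors (1,1,1,1).

Computing H_k = (kernel of ∂_k) / (image of ∂_{k+1}):

  H_0: rank C_0 − rank ∂_1 = 5 − 4 = 1, and the invariant factors of ∂_1 are all 1, so H_0 = Z.
  H_1: rank ker ∂_1 − rank ∂_2 = (6 − 4) − 0 = 2, and there is no ∂_2, so H_1 = Z^2.

H_0 ≅ Z,  H_1 ≅ Z^2.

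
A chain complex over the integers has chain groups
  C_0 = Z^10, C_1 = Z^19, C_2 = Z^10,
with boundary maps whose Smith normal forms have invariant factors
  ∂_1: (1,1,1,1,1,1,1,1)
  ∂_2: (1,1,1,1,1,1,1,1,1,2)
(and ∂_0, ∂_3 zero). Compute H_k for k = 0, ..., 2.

H_0: b_0 = 10 − 0 − 8 = 2; torsion from ∂_1 factors > 1: none. So H_0 = Z^2.
H_1: b_1 = 19 − 8 − 10 = 1; torsion from ∂_2 factors > 1: [2]. So H_1 = Z ⊕ Z/2Z.
H_2: b_2 = 10 − 10 − 0 = 0; torsion from ∂_3 factors > 1: none. So H_2 = 0.

H_0 = Z^2,  H_1 = Z ⊕ Z/2Z,  H_2 = 0.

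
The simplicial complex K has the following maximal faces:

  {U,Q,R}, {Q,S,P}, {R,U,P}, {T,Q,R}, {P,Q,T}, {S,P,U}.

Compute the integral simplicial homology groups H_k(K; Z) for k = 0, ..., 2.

We work with the vertex ordering P < Q < R < S < T < U. The simplices of K, each written with vertices in increasing order, are:

  0-simplices (6): P, Q, R, S, T, U
  1-simplices (12): PQ, PR, PS, PT, PU, QR, QS, QT, QU, RT, RU, SU
  2-simplices (6): PQS, PQT, PRU, PSU, QRT, QRU

giving chain groups C_0 ≅ Z^6, C_1 ≅ Z^12, C_2 ≅ Z^6.

∂_1: C_1 → C_0 is given by ∂[p,q] = [q] − [p]. For instance
  ∂QR = R − Q.
The resulting 6×12 matrix has rank 5, and its Smith normal form has invariant factors (1,1,1,1,1).

Boundary ∂_2: C_2 → C_1 acts by ∂[p,q,r] = [q,r] − [p,r] + [p,q]. For instance
  ∂PQT = QT − PT + PQ,
  ∂QRT = RT − QT + QR.
This gives a 12×6 integer matrix of rank 6; reducing to Smith normal form yields diagonal entries (1,1,1,1,1,1).

Computing H_k = (kernel of ∂_k) / (image of ∂_{k+1}):

  H_0: rank C_0 − rank ∂_1 = 6 − 5 = 1, and the invariant factors of ∂_1 are all 1, so H_0 ≅ Z.
  H_1: rank ker ∂_1 − rank ∂_2 = (12 − 5) − 6 = 1, and the invariant factors of ∂_2 are all 1, so H_1 ≅ Z.
  H_2: rank ker ∂_2 − rank ∂_3 = (6 − 6) − 0 = 0, and there is no ∂_3, so H_2 ≅ 0.

(K is a triangulation of the cylinder S^1 x I.)

H_0 ≅ Z,  H_1 ≅ Z,  H_2 = 0.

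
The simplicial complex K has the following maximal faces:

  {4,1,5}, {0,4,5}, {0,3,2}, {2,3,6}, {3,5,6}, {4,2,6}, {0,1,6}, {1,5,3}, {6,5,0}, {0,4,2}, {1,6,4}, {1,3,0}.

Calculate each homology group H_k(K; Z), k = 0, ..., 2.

We work with the vertex ordering 0 < 1 < 2 < 3 < 4 < 5 < 6. The simplices of K, each written with vertices in increasing order, are:

  0-simplices (7): [0], [1], [2], [3], [4], [5], [6]
  1-simplices (18): [0,1], [0,2], [0,3], [0,4], [0,5], [0,6], [1,3], [1,4], [1,5], [1,6], [2,3], [2,4], [2,6], [3,5], [3,6], [4,5], [4,6], [5,6]
  2-simplices (12): [0,1,3], [0,1,6], [0,2,3], [0,2,4], [0,4,5], [0,5,6], [1,3,5], [1,4,5], [1,4,6], [2,3,6], [2,4,6], [3,5,6]

so the chain groups are C_0 ≅ Z^7, C_1 ≅ Z^18, C_2 ≅ Z^12.

∂_1: C_1 → C_0 sends each edge [p,q] (with p < q) to q − p.
This gives a 7×18 integer matrix of rank 6; reducing to Smith normal form yields diagonal entries (1,1,1,1,1,1).

The boundary map ∂_2: C_2 → C_1 acts by ∂[p,q,r] = [q,r] − [p,r] + [p,q]. For instance
  ∂[0,1,3] = [1,3] − [0,3] + [0,1],
  ∂[0,1,6] = [1,6] − [0,6] + [0,1].
The 18×12 boundary matrix has rank 12 and Smith normal form diag(1,1,1,1,1,1,1,1,1,1,1,2).

Now H_k = ker ∂_k / im ∂_{k+1}, so:

  H_0: rank C_0 − rank ∂_1 = 7 − 6 = 1, and the invariant factors of ∂_1 are all 1, so H_0 = Z.
  H_1: rank ker ∂_1 − rank ∂_2 = (18 − 6) − 12 = 0, and ∂_2 has invariant factor 2 > 1, so H_1 = Z/2.
  H_2: rank ker ∂_2 − rank ∂_3 = (12 − 12) − 0 = 0, and there is no ∂_3, so H_2 = 0.

As a check, the Euler characteristic is 7 − 18 + 12 = 1, which agrees with 1 − 0 + 0 = 1.

H_0 = Z,  H_1 = Z/2,  H_2 = 0.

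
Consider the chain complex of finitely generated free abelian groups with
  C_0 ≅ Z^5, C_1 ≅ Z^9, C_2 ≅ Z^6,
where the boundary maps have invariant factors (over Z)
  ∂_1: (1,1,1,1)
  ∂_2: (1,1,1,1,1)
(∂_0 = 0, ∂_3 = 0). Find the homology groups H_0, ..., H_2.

H_0 ≅ Z,  H_1 = 0,  H_2 ≅ Z.

H_0: b_0 = 5 − 0 − 4 = 1; torsion from ∂_1 factors > 1: none. So H_0 ≅ Z.
H_1: b_1 = 9 − 4 − 5 = 0; torsion from ∂_2 factors > 1: none. So H_1 ≅ 0.
H_2: b_2 = 6 − 5 − 0 = 1; torsion from ∂_3 factors > 1: none. So H_2 ≅ Z.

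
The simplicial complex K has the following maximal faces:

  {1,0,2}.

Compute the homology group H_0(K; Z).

K has 3 vertices, 3 edges, 1 triangle.
rank ∂_0 = 0, rank ∂_1 = 2 ⇒ b_0 = 3 − 0 − 2 = 1; all invariant factors of ∂_1 are 1 so no torsion. So H_0 ≅ Z.

H_0 = Z.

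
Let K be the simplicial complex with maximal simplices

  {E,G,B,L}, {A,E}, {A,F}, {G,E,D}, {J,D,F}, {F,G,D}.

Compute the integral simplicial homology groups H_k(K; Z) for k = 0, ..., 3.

H_0 = Z,  H_1 = Z,  H_2 = 0,  H_3 = 0.

We work with the vertex ordering A < B < D < E < F < G < J < L. The simplices of K, each written with vertices in increasing order, are:

  0-simplices (8): A, B, D, E, F, G, J, L
  1-simplices (14): AE, AF, BE, BG, BL, DE, DF, DG, DJ, EG, EL, FG, FJ, GL
  2-simplices (7): BEG, BEL, BGL, DEG, DFG, DFJ, EGL
  3-simplices (1): BEGL

Hence C_0 ≅ Z^8, C_1 ≅ Z^14, C_2 ≅ Z^7, C_3 ≅ Z^1.

Boundary ∂_1: C_1 → C_0 sends each edge [p,q] (with p < q) to q − p. For instance
  ∂EL = L − E.
This gives a 8×14 integer matrix of rank 7; reducing to Smith normal form yields diagonal entries (1,1,1,1,1,1,1).

The boundary map ∂_2: C_2 → C_1 acts by ∂[p,q,r] = [q,r] − [p,r] + [p,q]. For instance
  ∂DEG = EG − DG + DE,
  ∂BEL = EL − BL + BE.
The 14×7 boundary matrix has rank 6 and Smith normal form diag(1,1,1,1,1,1).

The boundary map ∂_3: C_3 → C_2 sends each 3-simplex σ to the alternating sum Σ_i (−1)^i (σ with its i-th vertex removed). For instance
  ∂BEGL = EGL − BGL + BEL − BEG.
The 7×1 boundary matrix has rank 1 and Smith normal form diag(1).

Now H_k = ker ∂_k / im ∂_{k+1}, so:

  H_0: rank C_0 − rank ∂_1 = 8 − 7 = 1, and the invariant factors of ∂_1 are all 1, so H_0 = Z.
  H_1: rank ker ∂_1 − rank ∂_2 = (14 − 7) − 6 = 1, and the invariant factors of ∂_2 are all 1, so H_1 = Z.
  H_2: rank ker ∂_2 − rank ∂_3 = (7 − 6) − 1 = 0, and the invariant factors of ∂_3 are all 1, so H_2 = 0.
  H_3: rank ker ∂_3 − rank ∂_4 = (1 − 1) − 0 = 0, and there is no ∂_4, so H_3 = 0.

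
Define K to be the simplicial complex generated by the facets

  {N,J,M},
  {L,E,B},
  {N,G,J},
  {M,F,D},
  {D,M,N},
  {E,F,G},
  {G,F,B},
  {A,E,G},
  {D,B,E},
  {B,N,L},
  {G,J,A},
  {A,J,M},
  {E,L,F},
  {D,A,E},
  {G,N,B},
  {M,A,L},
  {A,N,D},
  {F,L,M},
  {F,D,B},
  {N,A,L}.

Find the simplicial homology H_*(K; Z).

H_0 ≅ Z,  H_1 ≅ Z × Z/2,  H_2 = 0.

Order the vertices as A < B < D < E < F < G < J < L < M < N. Listing each simplex with vertices in this order, K has dimension 2 with simplices:

  0-simplices (10): A, B, D, E, F, G, J, L, M, N
  1-simplices (30): AD, AE, AG, AJ, AL, AM, AN, BD, BE, BF, BG, BL, BN, DE, DF, DM, DN, EF, EG, EL, FG, FL, FM, GJ, GN, JM, JN, LM, LN, MN
  2-simplices (20): ADE, ADN, AEG, AGJ, AJM, ALM, ALN, BDE, BDF, BEL, BFG, BGN, BLN, DFM, DMN, EFG, EFL, FLM, GJN, JMN

giving chain groups C_0 ≅ Z^10, C_1 ≅ Z^30, C_2 ≅ Z^20.

Boundary ∂_1: C_1 → C_0 is given by ∂[p,q] = [q] − [p]. For instance
  ∂AD = D − A.
The resulting 10×30 matrix has rank 9, and its Smith normal form has invariant factors (1,1,1,1,1,1,1,1,1).

∂_2: C_2 → C_1 acts by ∂[p,q,r] = [q,r] − [p,r] + [p,q]. For instance
  ∂AGJ = GJ − AJ + AG,
  ∂BEL = EL − BL + BE.
As a 30×20 matrix over Z this has rank 20, with invariant factors (1,1,1,1,1,1,1,1,1,1,1,1,1,1,1,1,1,1,1,2).

Reading off H_k = ker ∂_k / im ∂_{k+1}:

  H_0: rank C_0 − rank ∂_1 = 10 − 9 = 1, and the invariant factors of ∂_1 are all 1, so H_0 ≅ Z.
  H_1: rank ker ∂_1 − rank ∂_2 = (30 − 9) − 20 = 1, and ∂_2 has invariant factor 2 > 1, so H_1 ≅ Z × Z/2.
  H_2: rank ker ∂_2 − rank ∂_3 = (20 − 20) − 0 = 0, and there is no ∂_3, so H_2 ≅ 0.

As a check, the Euler characteristic is 10 − 30 + 20 = 0, which agrees with 1 − 1 + 0 = 0.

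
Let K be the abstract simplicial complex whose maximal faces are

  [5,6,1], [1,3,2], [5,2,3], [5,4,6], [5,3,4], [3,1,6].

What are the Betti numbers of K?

Fix the vertex order 1 < 2 < 3 < 4 < 5 < 6 and write every simplex with vertices in increasing order. Then dim K = 2 and the simplices of K are:

  0-simplices (6): [1], [2], [3], [4], [5], [6]
  1-simplices (12): [1,2], [1,3], [1,5], [1,6], [2,3], [2,5], [3,4], [3,5], [3,6], [4,5], [4,6], [5,6]
  2-simplices (6): [1,2,3], [1,3,6], [1,5,6], [2,3,5], [3,4,5], [4,5,6]

so the chain groups are C_0 ≅ Z^6, C_1 ≅ Z^12, C_2 ≅ Z^6.

The boundary map ∂_1: C_1 → C_0 is given by ∂[p,q] = [q] − [p].
This gives a 6×12 integer matrix of rank 5; reducing to Smith normal form yields diagonal entries (1,1,1,1,1).

Boundary ∂_2: C_2 → C_1 maps a triangle to the signed sum of its edges. For instance
  ∂[2,3,5] = [3,5] − [2,5] + [2,3],
  ∂[1,3,6] = [3,6] − [1,6] + [1,3].
This gives a 12×6 integer matrix of rank 6; reducing to Smith normal form yields diagonal entries (1,1,1,1,1,1).

Now H_k = ker ∂_k / im ∂_{k+1}, so:

  H_0: rank C_0 − rank ∂_1 = 6 − 5 = 1, and the invariant factors of ∂_1 are all 1, so H_0 = Z.
  H_1: rank ker ∂_1 − rank ∂_2 = (12 − 5) − 6 = 1, and the invariant factors of ∂_2 are all 1, so H_1 = Z.
  H_2: rank ker ∂_2 − rank ∂_3 = (6 − 6) − 0 = 0, and there is no ∂_3, so H_2 = 0.

Hence the Betti numbers are b_0 = 1, b_1 = 1, b_2 = 0.

b_0 = 1, b_1 = 1, b_2 = 0.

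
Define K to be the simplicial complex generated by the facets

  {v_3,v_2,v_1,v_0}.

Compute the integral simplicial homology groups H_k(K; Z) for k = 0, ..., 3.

H_0 = Z,  H_1 = 0,  H_2 = 0,  H_3 = 0.

Take the total order v_0 < v_1 < v_2 < v_3 on the vertex set. Then K (dimension 3) consists of the simplices:

  0-simplices (4): [v_0], [v_1], [v_2], [v_3]
  1-simplices (6): [v_0,v_1], [v_0,v_2], [v_0,v_3], [v_1,v_2], [v_1,v_3], [v_2,v_3]
  2-simplices (4): [v_0,v_1,v_2], [v_0,v_1,v_3], [v_0,v_2,v_3], [v_1,v_2,v_3]
  3-simplices (1): [v_0,v_1,v_2,v_3]

Hence C_0 ≅ Z^4, C_1 ≅ Z^6, C_2 ≅ Z^4, C_3 ≅ Z^1.

∂_1: C_1 → C_0 is given by ∂[p,q] = [q] − [p]. For instance
  ∂[v_2,v_3] = [v_3] − [v_2].
This gives a 4×6 integer matrix of rank 3; reducing to Smith normal form yields diagonal entries (1,1,1).

∂_2: C_2 → C_1 acts by ∂[p,q,r] = [q,r] − [p,r] + [p,q]. For instance
  ∂[v_0,v_2,v_3] = [v_2,v_3] − [v_0,v_3] + [v_0,v_2],
  ∂[v_0,v_1,v_3] = [v_1,v_3] − [v_0,v_3] + [v_0,v_1].
The 6×4 boundary matrix has rank 3 and Smith normal form diag(1,1,1).

∂_3: C_3 → C_2 sends each 3-simplex σ to the alternating sum Σ_i (−1)^i (σ with its i-th vertex removed). For instance
  ∂[v_0,v_1,v_2,v_3] = [v_1,v_2,v_3] − [v_0,v_2,v_3] + [v_0,v_1,v_3] − [v_0,v_1,v_2].
The resulting 4×1 matrix has rank 1, and its Smith normal form has invariant factors (1).

Computing H_k = (kernel of ∂_k) / (image of ∂_{k+1}):

  H_0: rank C_0 − rank ∂_1 = 4 − 3 = 1, and the invariant factors of ∂_1 are all 1, so H_0 = Z.
  H_1: rank ker ∂_1 − rank ∂_2 = (6 − 3) − 3 = 0, and the invariant factors of ∂_2 are all 1, so H_1 = 0.
  H_2: rank ker ∂_2 − rank ∂_3 = (4 − 3) − 1 = 0, and the invariant factors of ∂_3 are all 1, so H_2 = 0.
  H_3: rank ker ∂_3 − rank ∂_4 = (1 − 1) − 0 = 0, and there is no ∂_4, so H_3 = 0.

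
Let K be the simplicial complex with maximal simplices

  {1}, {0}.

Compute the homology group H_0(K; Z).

H_0 ≅ Z^2.

Order the vertices as 0 < 1. Listing each simplex with vertices in this order, K has dimension 0 with simplices:

  0-simplices (2): [0], [1]

giving chain groups C_0 ≅ Z^2.

From H_k ≅ ker(∂_k) / im(∂_{k+1}) we obtain:

  H_0: rank C_0 − rank ∂_1 = 2 − 0 = 2, and there is no ∂_1, so H_0 = Z^2.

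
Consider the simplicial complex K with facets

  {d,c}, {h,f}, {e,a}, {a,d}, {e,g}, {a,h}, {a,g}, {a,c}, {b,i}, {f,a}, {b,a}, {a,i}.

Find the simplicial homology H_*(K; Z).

H_0 ≅ Z,  H_1 ≅ Z^4.

Order the vertices as a < b < c < d < e < f < g < h < i. Listing each simplex with vertices in this order, K has dimension 1 with simplices:

  0-simplices (9): a, b, c, d, e, f, g, h, i
  1-simplices (12): ab, ac, ad, ae, af, ag, ah, ai, bi, cd, eg, fh

giving chain groups C_0 ≅ Z^9, C_1 ≅ Z^12.

∂_1: C_1 → C_0 maps an edge to its endpoints' difference, ∂[p,q] = q − p. For instance
  ∂fh = h − f.
As a 9×12 matrix over Z this has rank 8, with invariant factors (1,1,1,1,1,1,1,1).

From H_k ≅ ker(∂_k) / im(∂_{k+1}) we obtain:

  H_0: rank C_0 − rank ∂_1 = 9 − 8 = 1, and the invariant factors of ∂_1 are all 1, so H_0 ≅ Z.
  H_1: rank ker ∂_1 − rank ∂_2 = (12 − 8) − 0 = 4, and there is no ∂_2, so H_1 ≅ Z^4.

(K is a triangulation of a wedge of 4 circles.)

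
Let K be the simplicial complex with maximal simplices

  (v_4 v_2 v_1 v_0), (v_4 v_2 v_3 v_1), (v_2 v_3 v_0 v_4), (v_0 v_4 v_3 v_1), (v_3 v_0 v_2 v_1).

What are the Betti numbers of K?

b_0 = 1, b_1 = 0, b_2 = 0, b_3 = 1.

Order the vertices as v_0 < v_1 < v_2 < v_3 < v_4. Listing each simplex with vertices in this order, K has dimension 3 with simplices:

  0-simplices (5): [v_0], [v_1], [v_2], [v_3], [v_4]
  1-simplices (10): [v_0,v_1], [v_0,v_2], [v_0,v_3], [v_0,v_4], [v_1,v_2], [v_1,v_3], [v_1,v_4], [v_2,v_3], [v_2,v_4], [v_3,v_4]
  2-simplices (10): [v_0,v_1,v_2], [v_0,v_1,v_3], [v_0,v_1,v_4], [v_0,v_2,v_3], [v_0,v_2,v_4], [v_0,v_3,v_4], [v_1,v_2,v_3], [v_1,v_2,v_4], [v_1,v_3,v_4], [v_2,v_3,v_4]
  3-simplices (5): [v_0,v_1,v_2,v_3], [v_0,v_1,v_2,v_4], [v_0,v_1,v_3,v_4], [v_0,v_2,v_3,v_4], [v_1,v_2,v_3,v_4]

so the chain groups are C_0 ≅ Z^5, C_1 ≅ Z^10, C_2 ≅ Z^10, C_3 ≅ Z^5.

Boundary ∂_1: C_1 → C_0 maps an edge to its endpoints' difference, ∂[p,q] = q − p. For instance
  ∂[v_2,v_4] = [v_4] − [v_2].
The resulting 5×10 matrix has rank 4, and its Smith normal form has invariant factors (1,1,1,1).

∂_2: C_2 → C_1 sends each 2-simplex [p,q,r] to [q,r] − [p,r] + [p,q]. For instance
  ∂[v_0,v_3,v_4] = [v_3,v_4] − [v_0,v_4] + [v_0,v_3],
  ∂[v_0,v_1,v_3] = [v_1,v_3] − [v_0,v_3] + [v_0,v_1].
This gives a 10×10 integer matrix of rank 6; reducing to Smith normal form yields diagonal entries (1,1,1,1,1,1).

∂_3: C_3 → C_2 sends each 3-simplex σ to the alternating sum Σ_i (−1)^i (σ with its i-th vertex removed). For instance
  ∂[v_1,v_2,v_3,v_4] = [v_2,v_3,v_4] − [v_1,v_3,v_4] + [v_1,v_2,v_4] − [v_1,v_2,v_3],
  ∂[v_0,v_2,v_3,v_4] = [v_2,v_3,v_4] − [v_0,v_3,v_4] + [v_0,v_2,v_4] − [v_0,v_2,v_3].
The resulting 10×5 matrix has rank 4, and its Smith normal form has invariant factors (1,1,1,1).

From H_k ≅ ker(∂_k) / im(∂_{k+1}) we obtain:

  H_0: rank C_0 − rank ∂_1 = 5 − 4 = 1, and the invariant factors of ∂_1 are all 1, so H_0 ≅ Z.
  H_1: rank ker ∂_1 − rank ∂_2 = (10 − 4) − 6 = 0, and the invariant factors of ∂_2 are all 1, so H_1 ≅ 0.
  H_2: rank ker ∂_2 − rank ∂_3 = (10 − 6) − 4 = 0, and the invariant factors of ∂_3 are all 1, so H_2 ≅ 0.
  H_3: rank ker ∂_3 − rank ∂_4 = (5 − 4) − 0 = 1, and there is no ∂_4, so H_3 ≅ Z.

As a check, the Euler characteristic is 5 − 10 + 10 − 5 = 0, which agrees with 1 − 0 + 0 − 1 = 0.

Hence the Betti numbers are b_0 = 1, b_1 = 0, b_2 = 0, b_3 = 1.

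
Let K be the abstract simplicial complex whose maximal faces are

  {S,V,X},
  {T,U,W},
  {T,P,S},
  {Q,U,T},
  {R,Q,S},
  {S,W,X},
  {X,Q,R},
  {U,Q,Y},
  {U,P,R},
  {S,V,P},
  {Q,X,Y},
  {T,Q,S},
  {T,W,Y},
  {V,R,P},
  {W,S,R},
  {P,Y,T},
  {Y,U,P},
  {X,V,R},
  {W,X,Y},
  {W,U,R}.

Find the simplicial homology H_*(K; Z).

We work with the vertex ordering P < Q < R < S < T < U < V < W < X < Y. The simplices of K, each written with vertices in increasing order, are:

  0-simplices (10): P, Q, R, S, T, U, V, W, X, Y
  1-simplices (30): PR, PS, PT, PU, PV, PY, QR, QS, QT, QU, QX, QY, RS, RU, RV, RW, RX, ST, SV, SW, SX, TU, TW, TY, UW, UY, VX, WX, WY, XY
  2-simplices (20): PRU, PRV, PST, PSV, PTY, PUY, QRS, QRX, QST, QTU, QUY, QXY, RSW, RUW, RVX, SVX, SWX, TUW, TWY, WXY

Hence C_0 ≅ Z^10, C_1 ≅ Z^30, C_2 ≅ Z^20.

∂_1: C_1 → C_0 sends each edge [p,q] (with p < q) to q − p.
This gives a 10×30 integer matrix of rank 9; reducing to Smith normal form yields diagonal entries (1,1,1,1,1,1,1,1,1).

∂_2: C_2 → C_1 sends each 2-simplex [p,q,r] to [q,r] − [p,r] + [p,q]. For instance
  ∂TWY = WY − TY + TW,
  ∂QTU = TU − QU + QT.
The resulting 30×20 matrix has rank 20, and its Smith normal form has invariant factors (1,1,1,1,1,1,1,1,1,1,1,1,1,1,1,1,1,1,1,2).

From H_k ≅ ker(∂_k) / im(∂_{k+1}) we obtain:

  H_0: rank C_0 − rank ∂_1 = 10 − 9 = 1, and the invariant factors of ∂_1 are all 1, so H_0 ≅ Z.
  H_1: rank ker ∂_1 − rank ∂_2 = (30 − 9) − 20 = 1, and ∂_2 has invariant factor 2 > 1, so H_1 ≅ Z ⊕ Z_2.
  H_2: rank ker ∂_2 − rank ∂_3 = (20 − 20) − 0 = 0, and there is no ∂_3, so H_2 ≅ 0.

(K is a triangulation of the Klein bottle.)

H_0 ≅ Z,  H_1 ≅ Z ⊕ Z_2,  H_2 = 0.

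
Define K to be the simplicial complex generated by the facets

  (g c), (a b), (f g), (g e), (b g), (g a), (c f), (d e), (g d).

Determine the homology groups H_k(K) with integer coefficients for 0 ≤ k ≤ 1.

Order the vertices as a < b < c < d < e < f < g. Listing each simplex with vertices in this order, K has dimension 1 with simplices:

  0-simplices (7): a, b, c, d, e, f, g
  1-simplices (9): ab, ag, bg, cf, cg, de, dg, eg, fg

giving chain groups C_0 ≅ Z^7, C_1 ≅ Z^9.

∂_1: C_1 → C_0 maps an edge to its endpoints' difference, ∂[p,q] = q − p.
This gives a 7×9 integer matrix of rank 6; reducing to Smith normal form yields diagonal entries (1,1,1,1,1,1).

Now H_k = ker ∂_k / im ∂_{k+1}, so:

  H_0: rank C_0 − rank ∂_1 = 7 − 6 = 1, and the invariant factors of ∂_1 are all 1, so H_0 = Z.
  H_1: rank ker ∂_1 − rank ∂_2 = (9 − 6) − 0 = 3, and there is no ∂_2, so H_1 = Z^3.

(K is a triangulation of a wedge of 3 circles.)

H_0 ≅ Z,  H_1 ≅ Z^3.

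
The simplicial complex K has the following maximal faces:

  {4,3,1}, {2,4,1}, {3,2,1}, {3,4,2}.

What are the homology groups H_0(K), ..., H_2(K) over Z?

H_0 = Z,  H_1 = 0,  H_2 = Z.

Take the total order 1 < 2 < 3 < 4 on the vertex set. Then K (dimension 2) consists of the simplices:

  0-simplices (4): [1], [2], [3], [4]
  1-simplices (6): [1,2], [1,3], [1,4], [2,3], [2,4], [3,4]
  2-simplices (4): [1,2,3], [1,2,4], [1,3,4], [2,3,4]

so the chain groups are C_0 ≅ Z^4, C_1 ≅ Z^6, C_2 ≅ Z^4.

∂_1: C_1 → C_0 sends each edge [p,q] (with p < q) to q − p. For instance
  ∂[1,4] = [4] − [1].
The 4×6 boundary matrix has rank 3 and Smith normal form diag(1,1,1).

The boundary map ∂_2: C_2 → C_1 sends each 2-simplex [p,q,r] to [q,r] − [p,r] + [p,q]. For instance
  ∂[2,3,4] = [3,4] − [2,4] + [2,3],
  ∂[1,2,4] = [2,4] − [1,4] + [1,2].
The resulting 6×4 matrix has rank 3, and its Smith normal form has invariant factors (1,1,1).

Computing H_k = (kernel of ∂_k) / (image of ∂_{k+1}):

  H_0: rank C_0 − rank ∂_1 = 4 − 3 = 1, and the invariant factors of ∂_1 are all 1, so H_0 = Z.
  H_1: rank ker ∂_1 − rank ∂_2 = (6 − 3) − 3 = 0, and the invariant factors of ∂_2 are all 1, so H_1 = 0.
  H_2: rank ker ∂_2 − rank ∂_3 = (4 − 3) − 0 = 1, and there is no ∂_3, so H_2 = Z.

(K is a triangulation of the 2-sphere S^2.)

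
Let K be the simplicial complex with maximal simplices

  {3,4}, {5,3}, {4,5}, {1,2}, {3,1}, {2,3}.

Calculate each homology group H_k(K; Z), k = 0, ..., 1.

H_0 = Z,  H_1 = Z^2.

K has 5 vertices, 6 edges.
rank ∂_0 = 0, rank ∂_1 = 4 ⇒ b_0 = 5 − 0 − 4 = 1; all invariant factors of ∂_1 are 1 so no torsion. So H_0 ≅ Z.
rank ∂_1 = 4, rank ∂_2 = 0 ⇒ b_1 = 6 − 4 − 0 = 2. So H_1 ≅ Z^2.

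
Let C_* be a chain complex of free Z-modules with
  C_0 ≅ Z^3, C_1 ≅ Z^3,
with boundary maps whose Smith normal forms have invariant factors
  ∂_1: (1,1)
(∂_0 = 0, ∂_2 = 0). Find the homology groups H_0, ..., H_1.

H_0 = Z,  H_1 = Z.

H_0: b_0 = 3 − 0 − 2 = 1; torsion from ∂_1 factors > 1: none. So H_0 = Z.
H_1: b_1 = 3 − 2 − 0 = 1; torsion from ∂_2 factors > 1: none. So H_1 = Z.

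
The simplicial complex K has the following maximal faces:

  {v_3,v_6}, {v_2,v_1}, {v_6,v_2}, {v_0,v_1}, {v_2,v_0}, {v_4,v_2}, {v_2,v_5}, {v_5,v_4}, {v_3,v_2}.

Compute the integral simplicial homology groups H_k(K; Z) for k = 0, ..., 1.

H_0 ≅ Z,  H_1 ≅ Z^3.

Fix the vertex order v_0 < v_1 < v_2 < v_3 < v_4 < v_5 < v_6 and write every simplex with vertices in increasing order. Then dim K = 1 and the simplices of K are:

  0-simplices (7): [v_0], [v_1], [v_2], [v_3], [v_4], [v_5], [v_6]
  1-simplices (9): [v_0,v_1], [v_0,v_2], [v_1,v_2], [v_2,v_3], [v_2,v_4], [v_2,v_5], [v_2,v_6], [v_3,v_6], [v_4,v_5]

giving chain groups C_0 ≅ Z^7, C_1 ≅ Z^9.

∂_1: C_1 → C_0 sends each edge [p,q] (with p < q) to q − p. For instance
  ∂[v_4,v_5] = [v_5] − [v_4].
As a 7×9 matrix over Z this has rank 6, with invariant factors (1,1,1,1,1,1).

Now H_k = ker ∂_k / im ∂_{k+1}, so:

  H_0: rank C_0 − rank ∂_1 = 7 − 6 = 1, and the invariant factors of ∂_1 are all 1, so H_0 ≅ Z.
  H_1: rank ker ∂_1 − rank ∂_2 = (9 − 6) − 0 = 3, and there is no ∂_2, so H_1 ≅ Z^3.

As a check, the Euler characteristic is 7 − 9 = -2, which agrees with 1 − 3 = -2.
(K is a triangulation of a wedge of 3 circles.)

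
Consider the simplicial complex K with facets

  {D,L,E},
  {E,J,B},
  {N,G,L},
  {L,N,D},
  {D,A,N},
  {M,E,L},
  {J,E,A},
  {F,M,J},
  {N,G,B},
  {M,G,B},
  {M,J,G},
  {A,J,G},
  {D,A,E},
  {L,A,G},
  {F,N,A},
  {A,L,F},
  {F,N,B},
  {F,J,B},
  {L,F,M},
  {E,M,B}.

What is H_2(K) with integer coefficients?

H_2 = 0.

Take the total order A < B < D < E < F < G < J < L < M < N on the vertex set. Then K (dimension 2) consists of the simplices:

  0-simplices (10): A, B, D, E, F, G, J, L, M, N
  1-simplices (30): AD, AE, AF, AG, AJ, AL, AN, BE, BF, BG, BJ, BM, BN, DE, DL, DN, EJ, EL, EM, FJ, FL, FM, FN, GJ, GL, GM, GN, JM, LM, LN
  2-simplices (20): ADE, ADN, AEJ, AFL, AFN, AGJ, AGL, BEJ, BEM, BFJ, BFN, BGM, BGN, DEL, DLN, ELM, FJM, FLM, GJM, GLN

giving chain groups C_0 ≅ Z^10, C_1 ≅ Z^30, C_2 ≅ Z^20.

The boundary map ∂_1: C_1 → C_0 is given by ∂[p,q] = [q] − [p].
This gives a 10×30 integer matrix of rank 9; reducing to Smith normal form yields diagonal entries (1,1,1,1,1,1,1,1,1).

The boundary map ∂_2: C_2 → C_1 maps a triangle to the signed sum of its edges. For instance
  ∂ADN = DN − AN + AD,
  ∂DEL = EL − DL + DE.
The resulting 30×20 matrix has rank 20, and its Smith normal form has invariant factors (1,1,1,1,1,1,1,1,1,1,1,1,1,1,1,1,1,1,1,2).

Computing H_k = (kernel of ∂_k) / (image of ∂_{k+1}):

  H_2: rank ker ∂_2 − rank ∂_3 = (20 − 20) − 0 = 0, and there is no ∂_3, so H_2 ≅ 0.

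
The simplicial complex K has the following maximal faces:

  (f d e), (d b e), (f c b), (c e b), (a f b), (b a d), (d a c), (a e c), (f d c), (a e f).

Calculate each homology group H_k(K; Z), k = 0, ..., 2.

H_0 = Z,  H_1 = Z_2,  H_2 = 0.

Take the total order a < b < c < d < e < f on the vertex set. Then K (dimension 2) consists of the simplices:

  0-simplices (6): a, b, c, d, e, f
  1-simplices (15): ab, ac, ad, ae, af, bc, bd, be, bf, cd, ce, cf, de, df, ef
  2-simplices (10): abd, abf, acd, ace, aef, bce, bcf, bde, cdf, def

Hence C_0 ≅ Z^6, C_1 ≅ Z^15, C_2 ≅ Z^10.

Boundary ∂_1: C_1 → C_0 sends each edge [p,q] (with p < q) to q − p.
The resulting 6×15 matrix has rank 5, and its Smith normal form has invariant factors (1,1,1,1,1).

Boundary ∂_2: C_2 → C_1 acts by ∂[p,q,r] = [q,r] − [p,r] + [p,q]. For instance
  ∂bcf = cf − bf + bc,
  ∂aef = ef − af + ae.
The resulting 15×10 matrix has rank 10, and its Smith normal form has invariant factors (1,1,1,1,1,1,1,1,1,2).

Computing H_k = (kernel of ∂_k) / (image of ∂_{k+1}):

  H_0: rank C_0 − rank ∂_1 = 6 − 5 = 1, and the invariant factors of ∂_1 are all 1, so H_0 ≅ Z.
  H_1: rank ker ∂_1 − rank ∂_2 = (15 − 5) − 10 = 0, and ∂_2 has invariant factor 2 > 1, so H_1 ≅ Z_2.
  H_2: rank ker ∂_2 − rank ∂_3 = (10 − 10) − 0 = 0, and there is no ∂_3, so H_2 ≅ 0.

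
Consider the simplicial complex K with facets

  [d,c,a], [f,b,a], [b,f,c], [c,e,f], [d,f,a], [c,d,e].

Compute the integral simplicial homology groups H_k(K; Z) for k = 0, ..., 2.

K has 6 vertices, 12 edges, 6 triangles.
rank ∂_0 = 0, rank ∂_1 = 5 ⇒ b_0 = 6 − 0 − 5 = 1; all invariant factors of ∂_1 are 1 so no torsion. So H_0 ≅ Z.
rank ∂_1 = 5, rank ∂_2 = 6 ⇒ b_1 = 12 − 5 − 6 = 1; all invariant factors of ∂_2 are 1 so no torsion. So H_1 ≅ Z.
rank ∂_2 = 6, rank ∂_3 = 0 ⇒ b_2 = 6 − 6 − 0 = 0. So H_2 ≅ 0.

H_0 = Z,  H_1 = Z,  H_2 = 0.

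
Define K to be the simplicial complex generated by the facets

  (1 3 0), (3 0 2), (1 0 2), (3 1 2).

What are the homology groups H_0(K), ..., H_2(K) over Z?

We work with the vertex ordering 0 < 1 < 2 < 3. The simplices of K, each written with vertices in increasing order, are:

  0-simplices (4): [0], [1], [2], [3]
  1-simplices (6): [0,1], [0,2], [0,3], [1,2], [1,3], [2,3]
  2-simplices (4): [0,1,2], [0,1,3], [0,2,3], [1,2,3]

giving chain groups C_0 ≅ Z^4, C_1 ≅ Z^6, C_2 ≅ Z^4.

The boundary map ∂_1: C_1 → C_0 is given by ∂[p,q] = [q] − [p]. For instance
  ∂[0,2] = [2] − [0].
As a 4×6 matrix over Z this has rank 3, with invariant factors (1,1,1).

Boundary ∂_2: C_2 → C_1 sends each 2-simplex [p,q,r] to [q,r] − [p,r] + [p,q]. For instance
  ∂[0,1,2] = [1,2] − [0,2] + [0,1],
  ∂[0,1,3] = [1,3] − [0,3] + [0,1].
As a 6×4 matrix over Z this has rank 3, with invariant factors (1,1,1).

Computing H_k = (kernel of ∂_k) / (image of ∂_{k+1}):

  H_0: rank C_0 − rank ∂_1 = 4 − 3 = 1, and the invariant factors of ∂_1 are all 1, so H_0 = Z.
  H_1: rank ker ∂_1 − rank ∂_2 = (6 − 3) − 3 = 0, and the invariant factors of ∂_2 are all 1, so H_1 = 0.
  H_2: rank ker ∂_2 − rank ∂_3 = (4 − 3) − 0 = 1, and there is no ∂_3, so H_2 = Z.

(K is a triangulation of the 2-sphere S^2.)

H_0 = Z,  H_1 = 0,  H_2 = Z.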